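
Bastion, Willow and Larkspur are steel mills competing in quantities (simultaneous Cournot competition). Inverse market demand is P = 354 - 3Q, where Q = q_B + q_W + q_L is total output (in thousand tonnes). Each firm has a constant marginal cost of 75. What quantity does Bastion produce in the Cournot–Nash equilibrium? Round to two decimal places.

Each firm earns π_i = (354 - 3Q)q_i - 75q_i.
Setting ∂π_i/∂q_i = 0 with rivals' quantities fixed: 279 - 6q_i - 3·Σ_{j≠i} q_j = 0.
With identical firms every q_j equals q_i, so Σ_{j≠i} q_j = 2q_i and 279 = 12q_i, giving q_i = 93/4.

23.25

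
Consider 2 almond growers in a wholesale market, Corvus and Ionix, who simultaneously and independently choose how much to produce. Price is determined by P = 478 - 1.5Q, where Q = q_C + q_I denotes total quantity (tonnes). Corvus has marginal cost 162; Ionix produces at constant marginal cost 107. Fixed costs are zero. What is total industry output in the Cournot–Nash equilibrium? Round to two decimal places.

152.67

Corvus's profit: π_C = (478 - 1.5Q)q_C - (162q_C). Setting ∂π_C/∂q_C = 0: 316 - 3q_C - (3/2)(q_I) = 0.
Ionix's profit: π_I = (478 - 1.5Q)q_I - (107q_I). Setting ∂π_I/∂q_I = 0: 371 - 3q_I - (3/2)(q_C) = 0.
Rearranging gives the reaction functions q_C = (316 - (3/2)q_I)/3 and q_I = (371 - (3/2)q_C)/3.
Substituting one into the other gives q_C = 58 and q_I = 284/3.
Total output Q = 58 + 284/3 = 458/3.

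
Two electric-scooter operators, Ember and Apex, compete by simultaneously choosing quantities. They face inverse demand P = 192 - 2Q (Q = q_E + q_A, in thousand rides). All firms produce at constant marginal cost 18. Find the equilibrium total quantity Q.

A representative firm's profit is π_i = q_i(192 - 2Q) - 18q_i.
Setting ∂π_i/∂q_i = 0 with rivals' quantities fixed: 174 - 4q_i - 2q_j = 0.
With identical firms every q_j equals q_i, so q_j = q_i and 174 = 6q_i, giving q_i = 29.
Total output Q = 29 + 29 = 58.

58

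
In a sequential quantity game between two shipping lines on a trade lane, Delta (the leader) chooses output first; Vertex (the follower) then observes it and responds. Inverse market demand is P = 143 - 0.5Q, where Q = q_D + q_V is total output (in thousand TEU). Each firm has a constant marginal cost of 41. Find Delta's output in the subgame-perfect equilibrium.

The follower Vertex best-responds to any q_D: π_V = (143 - 0.5Q)q_V - 41q_V.
∂π_V/∂q_V = 102 - (1/2)q_D - q_V = 0 gives the reaction function q_V = (102 - (1/2)q_D).
The leader anticipates this reaction. Substituting into P = 143 - 0.5Q gives P = 92 - (1/4)q_D, so π_D = (92 - (1/4)q_D)q_D - 41q_D.
Leader FOC: 51 - (1/2)q_D = 0, so q_D = 102.
Then q_V = (102 - (1/2)·102) = 51.

102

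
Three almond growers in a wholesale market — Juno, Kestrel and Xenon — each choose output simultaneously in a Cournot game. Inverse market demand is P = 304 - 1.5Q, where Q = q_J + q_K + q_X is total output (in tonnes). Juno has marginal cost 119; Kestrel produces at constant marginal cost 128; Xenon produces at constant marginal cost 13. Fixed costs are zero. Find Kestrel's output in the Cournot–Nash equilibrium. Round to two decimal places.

8.67

Juno's profit: π_J = (304 - 1.5Q)q_J - (119q_J). Setting ∂π_J/∂q_J = 0: 185 - 3q_J - (3/2)(q_K + q_X) = 0.
Kestrel's profit: π_K = (304 - 1.5Q)q_K - (128q_K). Setting ∂π_K/∂q_K = 0: 176 - 3q_K - (3/2)(q_J + q_X) = 0.
Xenon's profit: π_X = (304 - 1.5Q)q_X - (13q_X). Setting ∂π_X/∂q_X = 0: 291 - 3q_X - (3/2)(q_J + q_K) = 0.
Adding the 3 conditions: 652 − 3Q − 3Q = 0, i.e. Q = 326/3.
Back-substituting: q_J = (185 − 163)/(3/2) = 44/3, q_K = (176 − 163)/(3/2) = 26/3, q_X = (291 − 163)/(3/2) = 256/3.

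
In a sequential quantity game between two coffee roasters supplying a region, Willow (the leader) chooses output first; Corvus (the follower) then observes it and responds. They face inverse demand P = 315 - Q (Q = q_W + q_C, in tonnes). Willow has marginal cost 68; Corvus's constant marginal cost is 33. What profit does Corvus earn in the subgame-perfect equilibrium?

The follower Corvus best-responds to any q_W: π_C = (315 - Q)q_C - 33q_C.
Setting the follower's marginal profit to zero, 282 - q_W - 2q_C = 0, i.e. q_C = (282 - q_W)/2.
The leader anticipates this reaction. Substituting into P = 315 - Q gives P = 174 - (1/2)q_W, so π_W = (174 - (1/2)q_W)q_W - 68q_W.
The leader's first-order condition 106 - q_W = 0 yields q_W = 106.
Then q_C = (282 - 106)/2 = 88.
Price P = 315 - 194 = 121.
Corvus's profit: (121 - 33)·88 = 7744.

7744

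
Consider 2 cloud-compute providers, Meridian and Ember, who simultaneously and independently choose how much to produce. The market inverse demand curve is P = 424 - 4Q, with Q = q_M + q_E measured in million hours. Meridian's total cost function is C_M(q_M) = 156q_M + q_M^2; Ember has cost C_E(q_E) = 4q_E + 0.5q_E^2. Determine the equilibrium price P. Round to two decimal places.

215.35

Meridian's profit: π_M = (424 - 4Q)q_M - (156q_M + q_M²). Setting ∂π_M/∂q_M = 0: 268 - 10q_M - 4(q_E) = 0.
Ember's profit: π_E = (424 - 4Q)q_E - (4q_E + (1/2)q_E²). Setting ∂π_E/∂q_E = 0: 420 - 9q_E - 4(q_M) = 0.
So q_M = (268 - 4q_E)/10 and q_E = (420 - 4q_M)/9.
Substituting one into the other gives q_M = 366/37 and q_E = 1564/37.
Total output Q = 1930/37, so price P = 424 - 4·(1930/37) = 215.3514.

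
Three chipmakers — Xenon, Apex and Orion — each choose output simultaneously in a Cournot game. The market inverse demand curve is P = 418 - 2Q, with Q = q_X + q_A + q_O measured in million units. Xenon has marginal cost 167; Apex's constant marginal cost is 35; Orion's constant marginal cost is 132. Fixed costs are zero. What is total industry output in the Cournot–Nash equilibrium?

115

Xenon's profit: π_X = (418 - 2Q)q_X - (167q_X). Setting ∂π_X/∂q_X = 0: 251 - 4q_X - 2(q_A + q_O) = 0.
Apex's profit: π_A = (418 - 2Q)q_A - (35q_A). Setting ∂π_A/∂q_A = 0: 383 - 4q_A - 2(q_X + q_O) = 0.
Orion's profit: π_O = (418 - 2Q)q_O - (132q_O). Setting ∂π_O/∂q_O = 0: 286 - 4q_O - 2(q_X + q_A) = 0.
Adding the 3 first-order conditions: 920 − 8Q = 0, so Q = 115.
Back-substituting: q_X = (251 − 230)/2 = 21/2, q_A = (383 − 230)/2 = 153/2, q_O = (286 − 230)/2 = 28.
Total output Q = 21/2 + 153/2 + 28 = 115.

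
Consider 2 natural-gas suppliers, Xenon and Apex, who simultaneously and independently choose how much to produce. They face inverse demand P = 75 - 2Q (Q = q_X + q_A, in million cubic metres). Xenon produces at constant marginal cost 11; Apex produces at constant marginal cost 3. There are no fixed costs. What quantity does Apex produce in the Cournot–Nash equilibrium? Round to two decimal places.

13.33

Xenon's profit: π_X = (75 - 2Q)q_X - (11q_X). Setting ∂π_X/∂q_X = 0: 64 - 4q_X - 2(q_A) = 0.
Apex's first-order condition: 72 - 4q_A - 2(q_X) = 0.
Rearranging gives the reaction functions q_X = (64 - 2q_A)/4 and q_A = (72 - 2q_X)/4.
Solving the pair: q_X = 28/3, q_A = 40/3.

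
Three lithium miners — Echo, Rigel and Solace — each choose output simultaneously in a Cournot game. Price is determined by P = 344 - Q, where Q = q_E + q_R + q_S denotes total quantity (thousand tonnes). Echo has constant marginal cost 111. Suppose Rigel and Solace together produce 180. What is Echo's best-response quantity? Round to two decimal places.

With rivals' combined output fixed at 180, Echo's profit is π_E = (344 - 180 - q_E)q_E - (111q_E) = (164 - q_E)q_E - (111q_E).
∂π_E/∂q_E = 53 - 2q_E = 0, so q_E = 53/2.

26.50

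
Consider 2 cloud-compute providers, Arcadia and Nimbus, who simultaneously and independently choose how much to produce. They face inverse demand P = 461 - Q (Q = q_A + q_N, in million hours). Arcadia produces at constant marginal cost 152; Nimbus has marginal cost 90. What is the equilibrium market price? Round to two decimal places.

Arcadia's profit: π_A = (461 - Q)q_A - (152q_A). Setting ∂π_A/∂q_A = 0: 309 - 2q_A - (q_N) = 0.
Nimbus's profit: π_N = (461 - Q)q_N - (90q_N). Setting ∂π_N/∂q_N = 0: 371 - 2q_N - (q_A) = 0.
So q_A = (309 - q_N)/2 and q_N = (371 - q_A)/2.
Solving the pair: q_A = 247/3, q_N = 433/3.
Total output Q = 680/3, so price P = 461 - 680/3 = 703/3.

234.33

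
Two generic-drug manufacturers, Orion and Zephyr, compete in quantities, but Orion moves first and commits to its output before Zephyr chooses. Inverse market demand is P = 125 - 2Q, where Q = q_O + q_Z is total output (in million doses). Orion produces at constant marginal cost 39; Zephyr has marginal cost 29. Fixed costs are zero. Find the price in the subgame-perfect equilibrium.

Solve by backward induction. Given q_O, the follower Zephyr maximises π_Z = (125 - 2q_O - 2q_Z)q_Z - 29q_Z.
Setting the follower's marginal profit to zero, 96 - 2q_O - 4q_Z = 0, i.e. q_Z = (96 - 2q_O)/4.
The leader anticipates this reaction. Substituting into P = 125 - 2Q gives P = 77 - q_O, so π_O = (77 - q_O)q_O - 39q_O.
Maximising: ∂π_O/∂q_O = 38 - 2q_O = 0, giving q_O = 19.
Then q_Z = (96 - 2·19)/4 = 29/2.
Total output Q = 67/2, so price P = 125 - 2·(67/2) = 58.

58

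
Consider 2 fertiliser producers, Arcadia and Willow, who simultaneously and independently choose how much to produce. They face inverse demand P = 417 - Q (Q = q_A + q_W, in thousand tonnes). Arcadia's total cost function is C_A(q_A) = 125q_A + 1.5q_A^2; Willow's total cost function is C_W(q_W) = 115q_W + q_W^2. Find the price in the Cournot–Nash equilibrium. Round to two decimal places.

Arcadia's profit: π_A = (417 - Q)q_A - (125q_A + (3/2)q_A²). Setting ∂π_A/∂q_A = 0: 292 - 5q_A - (q_W) = 0.
Willow's profit: π_W = (417 - Q)q_W - (115q_W + q_W²). Setting ∂π_W/∂q_W = 0: 302 - 4q_W - (q_A) = 0.
Best responses: q_A = (292 - q_W)/5, q_W = (302 - q_A)/4.
Substituting one into the other gives q_A = 866/19 and q_W = 1218/19.
Total output Q = 109.6842, so price P = 417 - 109.6842 = 307.3158.

307.32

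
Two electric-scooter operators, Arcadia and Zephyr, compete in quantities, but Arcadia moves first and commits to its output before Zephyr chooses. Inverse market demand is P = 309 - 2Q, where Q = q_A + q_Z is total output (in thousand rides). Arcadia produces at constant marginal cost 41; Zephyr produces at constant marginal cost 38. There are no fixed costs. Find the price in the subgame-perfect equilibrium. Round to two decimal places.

107.25

The follower Zephyr best-responds to any q_A: π_Z = (309 - 2Q)q_Z - 38q_Z.
Setting the follower's marginal profit to zero, 271 - 2q_A - 4q_Z = 0, i.e. q_Z = (271 - 2q_A)/4.
The leader anticipates this reaction. Substituting into P = 309 - 2Q gives P = 347/2 - q_A, so π_A = (347/2 - q_A)q_A - 41q_A.
The leader's first-order condition 265/2 - 2q_A = 0 yields q_A = 265/4.
Then q_Z = (271 - 2·(265/4))/4 = 277/8.
Total output Q = 807/8, so price P = 309 - 2·(807/8) = 429/4.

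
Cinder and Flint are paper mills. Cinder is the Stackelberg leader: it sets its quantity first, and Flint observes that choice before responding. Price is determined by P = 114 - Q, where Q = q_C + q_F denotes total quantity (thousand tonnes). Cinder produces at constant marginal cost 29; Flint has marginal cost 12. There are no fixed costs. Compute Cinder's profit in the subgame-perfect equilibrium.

578

The follower Flint best-responds to any q_C: π_F = (114 - Q)q_F - 12q_F.
∂π_F/∂q_F = 102 - q_C - 2q_F = 0 gives the reaction function q_F = (102 - q_C)/2.
The leader anticipates this reaction. Substituting into P = 114 - Q gives P = 63 - (1/2)q_C, so π_C = (63 - (1/2)q_C)q_C - 29q_C.
The leader's first-order condition 34 - q_C = 0 yields q_C = 34.
Then q_F = (102 - 34)/2 = 34.
Price P = 114 - 68 = 46.
Cinder's profit: (46 - 29)·34 = 578.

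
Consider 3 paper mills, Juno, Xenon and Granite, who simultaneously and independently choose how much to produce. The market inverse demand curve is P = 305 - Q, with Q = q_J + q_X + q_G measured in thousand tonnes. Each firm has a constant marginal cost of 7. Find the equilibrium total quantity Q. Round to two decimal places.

223.50

Each firm earns π_i = (305 - Q)q_i - 7q_i.
Setting ∂π_i/∂q_i = 0 with rivals' quantities fixed: 298 - 2q_i - Σ_{j≠i} q_j = 0.
By symmetry each firm produces the same amount; substituting Σ_{j≠i} q_j = 2q_i yields q_i = 298/4 = 149/2.
Total output Q = 149/2 + 149/2 + 149/2 = 447/2.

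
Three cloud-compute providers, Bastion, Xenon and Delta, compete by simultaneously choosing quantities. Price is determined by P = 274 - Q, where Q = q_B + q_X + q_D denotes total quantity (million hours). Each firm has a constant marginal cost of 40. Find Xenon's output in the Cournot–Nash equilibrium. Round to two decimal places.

58.50

Each firm earns π_i = (274 - Q)q_i - 40q_i.
Setting ∂π_i/∂q_i = 0 with rivals' quantities fixed: 234 - 2q_i - Σ_{j≠i} q_j = 0.
By symmetry each firm produces the same amount; substituting Σ_{j≠i} q_j = 2q_i yields q_i = 234/4 = 117/2.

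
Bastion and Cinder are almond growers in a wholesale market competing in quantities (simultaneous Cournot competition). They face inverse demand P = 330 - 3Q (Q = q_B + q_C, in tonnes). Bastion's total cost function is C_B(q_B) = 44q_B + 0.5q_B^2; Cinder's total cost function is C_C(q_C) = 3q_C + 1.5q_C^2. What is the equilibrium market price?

Bastion's profit: π_B = (330 - 3Q)q_B - (44q_B + (1/2)q_B²). Setting ∂π_B/∂q_B = 0: 286 - 7q_B - 3(q_C) = 0.
Cinder's profit: π_C = (330 - 3Q)q_C - (3q_C + (3/2)q_C²). Setting ∂π_C/∂q_C = 0: 327 - 9q_C - 3(q_B) = 0.
Rearranging gives the reaction functions q_B = (286 - 3q_C)/7 and q_C = (327 - 3q_B)/9.
Solving the pair: q_B = 59/2, q_C = 53/2.
Total output Q = 56, so price P = 330 - 3·56 = 162.

162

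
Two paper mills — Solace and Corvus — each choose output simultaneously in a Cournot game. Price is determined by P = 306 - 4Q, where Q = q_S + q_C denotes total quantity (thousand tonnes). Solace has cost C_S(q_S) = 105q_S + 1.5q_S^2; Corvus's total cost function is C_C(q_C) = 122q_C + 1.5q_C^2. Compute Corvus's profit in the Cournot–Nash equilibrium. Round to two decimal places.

742.51

Solace's profit: π_S = (306 - 4Q)q_S - (105q_S + (3/2)q_S²). Setting ∂π_S/∂q_S = 0: 201 - 11q_S - 4(q_C) = 0.
Corvus's first-order condition: 184 - 11q_C - 4(q_S) = 0.
Best responses: q_S = (201 - 4q_C)/11, q_C = (184 - 4q_S)/11.
Solving the pair: q_S = 295/21, q_C = 244/21.
Price P = 306 - 4·(77/3) = 610/3.
Corvus's profit: (610/3)·(244/21) - 122·(244/21) - (3/2)(244/21)² = 742.5125.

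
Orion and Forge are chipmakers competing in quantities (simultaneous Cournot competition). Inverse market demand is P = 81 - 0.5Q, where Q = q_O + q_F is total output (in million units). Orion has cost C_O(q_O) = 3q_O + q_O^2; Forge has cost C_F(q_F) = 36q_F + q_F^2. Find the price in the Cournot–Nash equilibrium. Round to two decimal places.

Orion's profit: π_O = (81 - 0.5Q)q_O - (3q_O + q_O²). Setting ∂π_O/∂q_O = 0: 78 - 3q_O - (1/2)(q_F) = 0.
Forge's profit: π_F = (81 - 0.5Q)q_F - (36q_F + q_F²). Setting ∂π_F/∂q_F = 0: 45 - 3q_F - (1/2)(q_O) = 0.
So q_O = (78 - (1/2)q_F)/3 and q_F = (45 - (1/2)q_O)/3.
Substituting one into the other gives q_O = 846/35 and q_F = 384/35.
Total output Q = 246/7, so price P = 81 - (1/2)·(246/7) = 444/7.

63.43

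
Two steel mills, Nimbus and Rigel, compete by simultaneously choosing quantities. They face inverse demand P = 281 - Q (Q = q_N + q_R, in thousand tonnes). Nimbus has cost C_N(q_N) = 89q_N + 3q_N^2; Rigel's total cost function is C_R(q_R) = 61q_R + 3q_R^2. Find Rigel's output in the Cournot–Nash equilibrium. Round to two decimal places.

Nimbus's profit: π_N = (281 - Q)q_N - (89q_N + 3q_N²). Setting ∂π_N/∂q_N = 0: 192 - 8q_N - (q_R) = 0.
Rigel's profit: π_R = (281 - Q)q_R - (61q_R + 3q_R²). Setting ∂π_R/∂q_R = 0: 220 - 8q_R - (q_N) = 0.
Best responses: q_N = (192 - q_R)/8, q_R = (220 - q_N)/8.
Solving the pair: q_N = 188/9, q_R = 224/9.

24.89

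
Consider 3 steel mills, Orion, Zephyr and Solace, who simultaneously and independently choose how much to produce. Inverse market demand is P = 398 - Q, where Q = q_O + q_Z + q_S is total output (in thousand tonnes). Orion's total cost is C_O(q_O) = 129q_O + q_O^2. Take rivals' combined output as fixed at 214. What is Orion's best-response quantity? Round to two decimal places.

13.75

With rivals' combined output fixed at 214, Orion's profit is π_O = (398 - 214 - q_O)q_O - (129q_O + q_O²) = (184 - q_O)q_O - (129q_O + q_O²).
∂π_O/∂q_O = 55 - 4q_O = 0, so q_O = 55/4.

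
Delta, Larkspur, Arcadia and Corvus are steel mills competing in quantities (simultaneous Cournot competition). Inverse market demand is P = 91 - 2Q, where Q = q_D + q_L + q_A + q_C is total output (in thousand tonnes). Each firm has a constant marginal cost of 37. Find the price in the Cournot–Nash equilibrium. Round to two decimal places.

47.80

Each firm earns π_i = (91 - 2Q)q_i - 37q_i.
First-order condition (treating rivals' output as given): 54 - 4q_i - 2·Σ_{j≠i} q_j = 0.
With identical firms every q_j equals q_i, so Σ_{j≠i} q_j = 3q_i and 54 = 10q_i, giving q_i = 27/5.
Total output Q = 108/5, so price P = 91 - 2·(108/5) = 239/5.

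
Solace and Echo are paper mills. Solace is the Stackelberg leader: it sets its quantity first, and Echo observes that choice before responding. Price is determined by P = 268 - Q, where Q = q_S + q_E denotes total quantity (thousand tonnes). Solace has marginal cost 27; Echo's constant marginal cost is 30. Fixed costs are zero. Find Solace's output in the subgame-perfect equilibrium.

The follower Echo best-responds to any q_S: π_E = (268 - Q)q_E - 30q_E.
∂π_E/∂q_E = 238 - q_S - 2q_E = 0 gives the reaction function q_E = (238 - q_S)/2.
Solace substitutes q_E(q_S) into its own profit: π_S = q_S(268 - q_S - (238 - q_S)/2) - 27q_S = (149 - (1/2)q_S)q_S - 27q_S.
The leader's first-order condition 122 - q_S = 0 yields q_S = 122.
Then q_E = (238 - 122)/2 = 58.

122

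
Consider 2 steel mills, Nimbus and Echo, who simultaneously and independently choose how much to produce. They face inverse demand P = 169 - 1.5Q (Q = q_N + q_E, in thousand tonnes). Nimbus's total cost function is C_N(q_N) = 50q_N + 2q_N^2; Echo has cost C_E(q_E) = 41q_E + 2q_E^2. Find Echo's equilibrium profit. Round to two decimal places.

Nimbus's profit: π_N = (169 - 1.5Q)q_N - (50q_N + 2q_N²). Setting ∂π_N/∂q_N = 0: 119 - 7q_N - (3/2)(q_E) = 0.
Echo's first-order condition: 128 - 7q_E - (3/2)(q_N) = 0.
Best responses: q_N = (119 - (3/2)q_E)/7, q_E = (128 - (3/2)q_N)/7.
Substituting one into the other gives q_N = 13.7112 and q_E = 15.3476.
Price P = 169 - (3/2)·(494/17) = 125.4118.
Echo's profit: 125.4118·15.3476 - 41·15.3476 - 2·15.3476² = 824.4202.

824.42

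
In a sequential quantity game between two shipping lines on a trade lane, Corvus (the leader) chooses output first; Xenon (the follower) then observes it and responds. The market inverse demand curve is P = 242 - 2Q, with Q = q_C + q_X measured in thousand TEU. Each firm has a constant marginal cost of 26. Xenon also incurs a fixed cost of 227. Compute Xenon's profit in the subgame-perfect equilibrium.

1231

Solve by backward induction. Given q_C, the follower Xenon maximises π_X = (242 - 2q_C - 2q_X)q_X - 26q_X.
Setting the follower's marginal profit to zero, 216 - 2q_C - 4q_X = 0, i.e. q_X = (216 - 2q_C)/4.
Corvus substitutes q_X(q_C) into its own profit: π_C = q_C(242 - 2q_C - (216 - 2q_C)/2) - 26q_C = (134 - q_C)q_C - 26q_C.
The leader's first-order condition 108 - 2q_C = 0 yields q_C = 54.
Then q_X = (216 - 2·54)/4 = 27.
Price P = 242 - 2·81 = 80.
Xenon's profit: (80 - 26)·27 - 227 = 1231.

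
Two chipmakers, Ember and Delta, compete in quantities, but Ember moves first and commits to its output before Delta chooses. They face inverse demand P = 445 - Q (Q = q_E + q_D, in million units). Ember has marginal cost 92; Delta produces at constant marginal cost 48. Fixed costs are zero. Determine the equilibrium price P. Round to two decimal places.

169.25

Solve by backward induction. Given q_E, the follower Delta maximises π_D = (445 - q_E - q_D)q_D - 48q_D.
∂π_D/∂q_D = 397 - q_E - 2q_D = 0 gives the reaction function q_D = (397 - q_E)/2.
Ember substitutes q_D(q_E) into its own profit: π_E = q_E(445 - q_E - (397 - q_E)/2) - 92q_E = (493/2 - (1/2)q_E)q_E - 92q_E.
Maximising: ∂π_E/∂q_E = 309/2 - q_E = 0, giving q_E = 309/2.
Then q_D = (397 - 309/2)/2 = 485/4.
Total output Q = 1103/4, so price P = 445 - 1103/4 = 677/4.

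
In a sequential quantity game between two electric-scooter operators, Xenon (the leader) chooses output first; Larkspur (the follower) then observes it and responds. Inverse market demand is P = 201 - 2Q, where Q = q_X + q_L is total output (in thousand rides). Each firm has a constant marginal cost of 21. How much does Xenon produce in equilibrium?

45

Solve by backward induction. Given q_X, the follower Larkspur maximises π_L = (201 - 2q_X - 2q_L)q_L - 21q_L.
∂π_L/∂q_L = 180 - 2q_X - 4q_L = 0 gives the reaction function q_L = (180 - 2q_X)/4.
Xenon substitutes q_L(q_X) into its own profit: π_X = q_X(201 - 2q_X - (180 - 2q_X)/2) - 21q_X = (111 - q_X)q_X - 21q_X.
Leader FOC: 90 - 2q_X = 0, so q_X = 45.
Then q_L = (180 - 2·45)/4 = 45/2.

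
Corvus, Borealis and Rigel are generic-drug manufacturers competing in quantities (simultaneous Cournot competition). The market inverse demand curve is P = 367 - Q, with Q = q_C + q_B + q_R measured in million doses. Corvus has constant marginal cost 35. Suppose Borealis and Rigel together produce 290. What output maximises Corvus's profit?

With rivals' combined output fixed at 290, Corvus's profit is π_C = (367 - 290 - q_C)q_C - (35q_C) = (77 - q_C)q_C - (35q_C).
∂π_C/∂q_C = 42 - 2q_C = 0, so q_C = 21.

21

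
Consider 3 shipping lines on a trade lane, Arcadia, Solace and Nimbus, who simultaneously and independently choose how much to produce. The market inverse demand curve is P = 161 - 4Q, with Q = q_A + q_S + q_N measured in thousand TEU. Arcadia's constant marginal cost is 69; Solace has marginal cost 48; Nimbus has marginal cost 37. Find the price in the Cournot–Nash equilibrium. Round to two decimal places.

78.75

Arcadia's profit: π_A = (161 - 4Q)q_A - (69q_A). Setting ∂π_A/∂q_A = 0: 92 - 8q_A - 4(q_S + q_N) = 0.
Solace's first-order condition: 113 - 8q_S - 4(q_A + q_N) = 0.
Nimbus's first-order condition: 124 - 8q_N - 4(q_A + q_S) = 0.
Adding the 3 first-order conditions: 329 − 16Q = 0, so Q = 329/16.
Back-substituting: q_A = (92 − 329/4)/4 = 39/16, q_S = (113 − 329/4)/4 = 123/16, q_N = (124 − 329/4)/4 = 167/16.
Total output Q = 329/16, so price P = 161 - 4·(329/16) = 315/4.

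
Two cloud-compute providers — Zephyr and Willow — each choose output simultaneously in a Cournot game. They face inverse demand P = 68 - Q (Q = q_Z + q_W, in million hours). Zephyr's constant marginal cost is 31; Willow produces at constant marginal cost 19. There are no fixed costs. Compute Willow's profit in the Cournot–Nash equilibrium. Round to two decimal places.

Zephyr's profit: π_Z = (68 - Q)q_Z - (31q_Z). Setting ∂π_Z/∂q_Z = 0: 37 - 2q_Z - (q_W) = 0.
Willow's profit: π_W = (68 - Q)q_W - (19q_W). Setting ∂π_W/∂q_W = 0: 49 - 2q_W - (q_Z) = 0.
So q_Z = (37 - q_W)/2 and q_W = (49 - q_Z)/2.
Substituting one into the other gives q_Z = 25/3 and q_W = 61/3.
Price P = 68 - 86/3 = 118/3.
Willow's profit: (118/3 - 19)·(61/3) = 413.4444.

413.44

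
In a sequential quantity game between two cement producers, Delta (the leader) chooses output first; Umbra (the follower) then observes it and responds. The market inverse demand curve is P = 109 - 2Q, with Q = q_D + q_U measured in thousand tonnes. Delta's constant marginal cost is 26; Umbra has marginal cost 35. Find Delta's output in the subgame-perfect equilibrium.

Solve by backward induction. Given q_D, the follower Umbra maximises π_U = (109 - 2q_D - 2q_U)q_U - 35q_U.
Follower FOC: 74 - 2q_D - 4q_U = 0, so q_U(q_D) = (74 - 2q_D)/4.
The leader anticipates this reaction. Substituting into P = 109 - 2Q gives P = 72 - q_D, so π_D = (72 - q_D)q_D - 26q_D.
Leader FOC: 46 - 2q_D = 0, so q_D = 23.
Then q_U = (74 - 2·23)/4 = 7.

23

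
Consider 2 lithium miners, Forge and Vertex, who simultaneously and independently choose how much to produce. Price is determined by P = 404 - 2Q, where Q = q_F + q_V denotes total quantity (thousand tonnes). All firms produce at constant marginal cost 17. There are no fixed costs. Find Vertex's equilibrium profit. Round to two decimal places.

A representative firm's profit is π_i = q_i(404 - 2Q) - 17q_i.
Setting ∂π_i/∂q_i = 0 with rivals' quantities fixed: 387 - 4q_i - 2q_j = 0.
By symmetry each firm produces the same amount; substituting q_j = q_i yields q_i = 387/6 = 129/2.
Price P = 404 - 2·129 = 146.
Vertex's profit: (146 - 17)·(129/2) = 8320.5000.

8320.50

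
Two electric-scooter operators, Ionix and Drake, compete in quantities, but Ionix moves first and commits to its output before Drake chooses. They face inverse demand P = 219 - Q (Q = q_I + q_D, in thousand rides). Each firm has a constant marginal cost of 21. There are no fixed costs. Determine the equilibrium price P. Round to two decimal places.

Solve by backward induction. Given q_I, the follower Drake maximises π_D = (219 - q_I - q_D)q_D - 21q_D.
∂π_D/∂q_D = 198 - q_I - 2q_D = 0 gives the reaction function q_D = (198 - q_I)/2.
The leader anticipates this reaction. Substituting into P = 219 - Q gives P = 120 - (1/2)q_I, so π_I = (120 - (1/2)q_I)q_I - 21q_I.
The leader's first-order condition 99 - q_I = 0 yields q_I = 99.
Then q_D = (198 - 99)/2 = 99/2.
Total output Q = 297/2, so price P = 219 - 297/2 = 141/2.

70.50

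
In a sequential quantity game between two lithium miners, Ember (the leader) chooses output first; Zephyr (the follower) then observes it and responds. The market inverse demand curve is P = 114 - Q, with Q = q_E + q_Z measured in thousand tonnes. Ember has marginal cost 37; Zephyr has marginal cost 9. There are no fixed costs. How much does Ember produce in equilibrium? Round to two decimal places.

The follower Zephyr best-responds to any q_E: π_Z = (114 - Q)q_Z - 9q_Z.
∂π_Z/∂q_Z = 105 - q_E - 2q_Z = 0 gives the reaction function q_Z = (105 - q_E)/2.
Ember substitutes q_Z(q_E) into its own profit: π_E = q_E(114 - q_E - (105 - q_E)/2) - 37q_E = (123/2 - (1/2)q_E)q_E - 37q_E.
Leader FOC: 49/2 - q_E = 0, so q_E = 49/2.
Then q_Z = (105 - 49/2)/2 = 161/4.

24.50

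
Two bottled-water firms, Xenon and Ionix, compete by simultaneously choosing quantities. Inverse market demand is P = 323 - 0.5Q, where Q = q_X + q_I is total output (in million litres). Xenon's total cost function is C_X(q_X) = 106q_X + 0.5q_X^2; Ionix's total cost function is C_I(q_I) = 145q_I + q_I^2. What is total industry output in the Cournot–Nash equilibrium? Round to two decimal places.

Xenon's profit: π_X = (323 - 0.5Q)q_X - (106q_X + (1/2)q_X²). Setting ∂π_X/∂q_X = 0: 217 - 2q_X - (1/2)(q_I) = 0.
Ionix's profit: π_I = (323 - 0.5Q)q_I - (145q_I + q_I²). Setting ∂π_I/∂q_I = 0: 178 - 3q_I - (1/2)(q_X) = 0.
Rearranging gives the reaction functions q_X = (217 - (1/2)q_I)/2 and q_I = (178 - (1/2)q_X)/3.
Substituting one into the other gives q_X = 97.7391 and q_I = 990/23.
Total output Q = 97.7391 + 990/23 = 140.7826.

140.78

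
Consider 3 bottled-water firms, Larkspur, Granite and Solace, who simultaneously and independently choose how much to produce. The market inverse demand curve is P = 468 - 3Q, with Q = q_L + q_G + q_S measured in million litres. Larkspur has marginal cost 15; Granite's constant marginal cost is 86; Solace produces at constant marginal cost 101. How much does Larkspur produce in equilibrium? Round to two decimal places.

Larkspur's profit: π_L = (468 - 3Q)q_L - (15q_L). Setting ∂π_L/∂q_L = 0: 453 - 6q_L - 3(q_G + q_S) = 0.
Granite's first-order condition: 382 - 6q_G - 3(q_L + q_S) = 0.
Solace's profit: π_S = (468 - 3Q)q_S - (101q_S). Setting ∂π_S/∂q_S = 0: 367 - 6q_S - 3(q_L + q_G) = 0.
Adding the 3 first-order conditions: 1202 − 12Q = 0, so Q = 601/6.
Back-substituting: q_L = (453 − 601/2)/3 = 305/6, q_G = (382 − 601/2)/3 = 163/6, q_S = (367 − 601/2)/3 = 133/6.

50.83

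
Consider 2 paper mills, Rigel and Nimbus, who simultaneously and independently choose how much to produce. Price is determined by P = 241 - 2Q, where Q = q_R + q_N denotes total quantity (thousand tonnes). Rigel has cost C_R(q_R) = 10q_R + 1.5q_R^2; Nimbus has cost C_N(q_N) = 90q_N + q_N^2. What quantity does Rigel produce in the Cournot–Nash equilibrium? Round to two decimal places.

Rigel's profit: π_R = (241 - 2Q)q_R - (10q_R + (3/2)q_R²). Setting ∂π_R/∂q_R = 0: 231 - 7q_R - 2(q_N) = 0.
Nimbus's first-order condition: 151 - 6q_N - 2(q_R) = 0.
Rearranging gives the reaction functions q_R = (231 - 2q_N)/7 and q_N = (151 - 2q_R)/6.
Solving the pair: q_R = 542/19, q_N = 595/38.

28.53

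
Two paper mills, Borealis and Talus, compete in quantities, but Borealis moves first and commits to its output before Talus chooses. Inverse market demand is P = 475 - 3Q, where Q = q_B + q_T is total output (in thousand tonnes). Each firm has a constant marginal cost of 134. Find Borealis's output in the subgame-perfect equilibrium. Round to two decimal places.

The follower Talus best-responds to any q_B: π_T = (475 - 3Q)q_T - 134q_T.
Setting the follower's marginal profit to zero, 341 - 3q_B - 6q_T = 0, i.e. q_T = (341 - 3q_B)/6.
Borealis substitutes q_T(q_B) into its own profit: π_B = q_B(475 - 3q_B - (341 - 3q_B)/2) - 134q_B = (609/2 - (3/2)q_B)q_B - 134q_B.
Maximising: ∂π_B/∂q_B = 341/2 - 3q_B = 0, giving q_B = 341/6.
Then q_T = (341 - 3·(341/6))/6 = 341/12.

56.83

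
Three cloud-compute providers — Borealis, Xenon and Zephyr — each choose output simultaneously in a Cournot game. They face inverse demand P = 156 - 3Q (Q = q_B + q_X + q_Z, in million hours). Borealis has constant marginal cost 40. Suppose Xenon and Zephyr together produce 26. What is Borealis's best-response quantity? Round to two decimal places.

With rivals' combined output fixed at 26, Borealis's profit is π_B = (156 - 3·26 - 3q_B)q_B - (40q_B) = (78 - 3q_B)q_B - (40q_B).
∂π_B/∂q_B = 38 - 6q_B = 0, so q_B = 19/3.

6.33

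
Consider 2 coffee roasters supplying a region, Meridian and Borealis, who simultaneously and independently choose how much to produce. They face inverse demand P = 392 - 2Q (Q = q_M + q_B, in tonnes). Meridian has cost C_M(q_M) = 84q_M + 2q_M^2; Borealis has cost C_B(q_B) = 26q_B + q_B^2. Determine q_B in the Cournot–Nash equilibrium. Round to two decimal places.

52.55

Meridian's profit: π_M = (392 - 2Q)q_M - (84q_M + 2q_M²). Setting ∂π_M/∂q_M = 0: 308 - 8q_M - 2(q_B) = 0.
Borealis's first-order condition: 366 - 6q_B - 2(q_M) = 0.
Rearranging gives the reaction functions q_M = (308 - 2q_B)/8 and q_B = (366 - 2q_M)/6.
Substituting one into the other gives q_M = 279/11 and q_B = 578/11.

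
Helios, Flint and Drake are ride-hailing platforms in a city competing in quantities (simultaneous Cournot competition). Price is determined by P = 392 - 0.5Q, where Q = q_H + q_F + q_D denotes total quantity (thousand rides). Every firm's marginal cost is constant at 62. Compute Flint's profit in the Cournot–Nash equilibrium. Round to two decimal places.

13612.50

Each firm earns π_i = (392 - 0.5Q)q_i - 62q_i.
First-order condition (treating rivals' output as given): 330 - q_i - (1/2)·Σ_{j≠i} q_j = 0.
By symmetry each firm produces the same amount; substituting Σ_{j≠i} q_j = 2q_i yields q_i = 330/2 = 165.
Price P = 392 - (1/2)·495 = 289/2.
Flint's profit: (289/2 - 62)·165 = 13612.5000.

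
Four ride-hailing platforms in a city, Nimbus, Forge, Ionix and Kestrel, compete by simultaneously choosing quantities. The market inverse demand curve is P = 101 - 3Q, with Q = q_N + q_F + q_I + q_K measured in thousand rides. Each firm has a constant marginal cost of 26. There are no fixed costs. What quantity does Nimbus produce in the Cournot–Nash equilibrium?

Each firm earns π_i = (101 - 3Q)q_i - 26q_i.
Setting ∂π_i/∂q_i = 0 with rivals' quantities fixed: 75 - 6q_i - 3·Σ_{j≠i} q_j = 0.
With identical firms every q_j equals q_i, so Σ_{j≠i} q_j = 3q_i and 75 = 15q_i, giving q_i = 5.

5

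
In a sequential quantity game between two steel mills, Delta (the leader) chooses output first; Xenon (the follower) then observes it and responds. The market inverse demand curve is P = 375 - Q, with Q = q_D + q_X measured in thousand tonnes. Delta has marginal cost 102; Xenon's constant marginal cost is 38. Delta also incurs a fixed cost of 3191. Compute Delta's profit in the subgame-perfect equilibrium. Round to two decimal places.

Solve by backward induction. Given q_D, the follower Xenon maximises π_X = (375 - q_D - q_X)q_X - 38q_X.
Setting the follower's marginal profit to zero, 337 - q_D - 2q_X = 0, i.e. q_X = (337 - q_D)/2.
Delta substitutes q_X(q_D) into its own profit: π_D = q_D(375 - q_D - (337 - q_D)/2) - 102q_D = (413/2 - (1/2)q_D)q_D - 102q_D.
Leader FOC: 209/2 - q_D = 0, so q_D = 209/2.
Then q_X = (337 - 209/2)/2 = 465/4.
Price P = 375 - 883/4 = 617/4.
Delta's profit: (617/4 - 102)·(209/2) - 3191 = 2269.1250.

2269.13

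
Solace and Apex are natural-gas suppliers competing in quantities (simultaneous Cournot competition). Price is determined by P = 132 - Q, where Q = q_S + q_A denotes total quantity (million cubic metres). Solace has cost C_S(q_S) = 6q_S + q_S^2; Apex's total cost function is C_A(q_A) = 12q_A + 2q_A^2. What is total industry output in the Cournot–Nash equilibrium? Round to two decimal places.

Solace's profit: π_S = (132 - Q)q_S - (6q_S + q_S²). Setting ∂π_S/∂q_S = 0: 126 - 4q_S - (q_A) = 0.
Apex's profit: π_A = (132 - Q)q_A - (12q_A + 2q_A²). Setting ∂π_A/∂q_A = 0: 120 - 6q_A - (q_S) = 0.
Best responses: q_S = (126 - q_A)/4, q_A = (120 - q_S)/6.
Solving the pair: q_S = 636/23, q_A = 354/23.
Total output Q = 636/23 + 354/23 = 990/23.

43.04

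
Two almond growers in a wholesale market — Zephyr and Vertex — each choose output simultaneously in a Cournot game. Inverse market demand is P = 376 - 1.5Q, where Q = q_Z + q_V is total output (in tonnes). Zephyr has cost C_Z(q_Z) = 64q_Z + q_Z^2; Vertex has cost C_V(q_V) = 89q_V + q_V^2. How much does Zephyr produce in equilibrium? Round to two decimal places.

Zephyr's profit: π_Z = (376 - 1.5Q)q_Z - (64q_Z + q_Z²). Setting ∂π_Z/∂q_Z = 0: 312 - 5q_Z - (3/2)(q_V) = 0.
Vertex's first-order condition: 287 - 5q_V - (3/2)(q_Z) = 0.
So q_Z = (312 - (3/2)q_V)/5 and q_V = (287 - (3/2)q_Z)/5.
Substituting one into the other gives q_Z = 49.6484 and q_V = 42.5055.

49.65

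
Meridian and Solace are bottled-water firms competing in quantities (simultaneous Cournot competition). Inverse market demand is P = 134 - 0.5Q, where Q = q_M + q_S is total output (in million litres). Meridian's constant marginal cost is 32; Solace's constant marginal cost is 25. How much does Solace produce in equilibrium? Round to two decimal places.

77.33

Meridian's profit: π_M = (134 - 0.5Q)q_M - (32q_M). Setting ∂π_M/∂q_M = 0: 102 - q_M - (1/2)(q_S) = 0.
Solace's first-order condition: 109 - q_S - (1/2)(q_M) = 0.
Rearranging gives the reaction functions q_M = (102 - (1/2)q_S) and q_S = (109 - (1/2)q_M).
Substituting one into the other gives q_M = 190/3 and q_S = 232/3.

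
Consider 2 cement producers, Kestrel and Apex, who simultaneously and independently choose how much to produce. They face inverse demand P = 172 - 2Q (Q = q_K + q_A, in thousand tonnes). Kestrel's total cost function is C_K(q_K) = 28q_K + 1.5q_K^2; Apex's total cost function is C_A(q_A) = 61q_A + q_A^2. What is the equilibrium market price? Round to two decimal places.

Kestrel's profit: π_K = (172 - 2Q)q_K - (28q_K + (3/2)q_K²). Setting ∂π_K/∂q_K = 0: 144 - 7q_K - 2(q_A) = 0.
Apex's first-order condition: 111 - 6q_A - 2(q_K) = 0.
Best responses: q_K = (144 - 2q_A)/7, q_A = (111 - 2q_K)/6.
Solving the pair: q_K = 321/19, q_A = 489/38.
Total output Q = 1131/38, so price P = 172 - 2·(1131/38) = 112.4737.

112.47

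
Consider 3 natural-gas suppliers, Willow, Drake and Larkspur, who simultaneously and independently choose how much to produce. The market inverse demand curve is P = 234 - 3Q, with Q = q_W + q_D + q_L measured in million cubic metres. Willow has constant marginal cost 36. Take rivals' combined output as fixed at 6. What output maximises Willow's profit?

30

With rivals' combined output fixed at 6, Willow's profit is π_W = (234 - 3·6 - 3q_W)q_W - (36q_W) = (216 - 3q_W)q_W - (36q_W).
∂π_W/∂q_W = 180 - 6q_W = 0, so q_W = 30.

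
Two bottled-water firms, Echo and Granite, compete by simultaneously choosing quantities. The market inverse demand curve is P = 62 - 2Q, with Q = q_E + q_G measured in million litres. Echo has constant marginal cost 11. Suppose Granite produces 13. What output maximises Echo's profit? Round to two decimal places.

With the rival's output fixed at 13, Echo's profit is π_E = (62 - 2·13 - 2q_E)q_E - (11q_E) = (36 - 2q_E)q_E - (11q_E).
∂π_E/∂q_E = 25 - 4q_E = 0, so q_E = 25/4.

6.25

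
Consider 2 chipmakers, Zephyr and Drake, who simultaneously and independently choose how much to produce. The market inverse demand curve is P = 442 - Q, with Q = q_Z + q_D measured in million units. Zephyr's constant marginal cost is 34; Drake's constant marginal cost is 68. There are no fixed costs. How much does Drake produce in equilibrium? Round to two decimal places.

113.33

Zephyr's profit: π_Z = (442 - Q)q_Z - (34q_Z). Setting ∂π_Z/∂q_Z = 0: 408 - 2q_Z - (q_D) = 0.
Drake's profit: π_D = (442 - Q)q_D - (68q_D). Setting ∂π_D/∂q_D = 0: 374 - 2q_D - (q_Z) = 0.
Best responses: q_Z = (408 - q_D)/2, q_D = (374 - q_Z)/2.
Substituting one into the other gives q_Z = 442/3 and q_D = 340/3.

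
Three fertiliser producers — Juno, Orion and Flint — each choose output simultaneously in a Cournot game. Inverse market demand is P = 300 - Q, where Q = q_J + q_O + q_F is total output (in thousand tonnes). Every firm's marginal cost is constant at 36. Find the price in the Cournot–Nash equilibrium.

A representative firm's profit is π_i = q_i(300 - Q) - 36q_i.
Setting ∂π_i/∂q_i = 0 with rivals' quantities fixed: 264 - 2q_i - Σ_{j≠i} q_j = 0.
With identical firms every q_j equals q_i, so Σ_{j≠i} q_j = 2q_i and 264 = 4q_i, giving q_i = 66.
Total output Q = 198, so price P = 300 - 198 = 102.

102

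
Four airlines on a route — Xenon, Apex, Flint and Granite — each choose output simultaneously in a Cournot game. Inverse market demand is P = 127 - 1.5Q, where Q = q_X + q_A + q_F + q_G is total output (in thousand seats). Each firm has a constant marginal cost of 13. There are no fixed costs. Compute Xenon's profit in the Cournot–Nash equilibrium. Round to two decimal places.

A representative firm's profit is π_i = q_i(127 - 1.5Q) - 13q_i.
First-order condition (treating rivals' output as given): 114 - 3q_i - (3/2)·Σ_{j≠i} q_j = 0.
With identical firms every q_j equals q_i, so Σ_{j≠i} q_j = 3q_i and 114 = (15/2)q_i, giving q_i = 76/5.
Price P = 127 - (3/2)·(304/5) = 179/5.
Xenon's profit: (179/5 - 13)·(76/5) = 346.5600.

346.56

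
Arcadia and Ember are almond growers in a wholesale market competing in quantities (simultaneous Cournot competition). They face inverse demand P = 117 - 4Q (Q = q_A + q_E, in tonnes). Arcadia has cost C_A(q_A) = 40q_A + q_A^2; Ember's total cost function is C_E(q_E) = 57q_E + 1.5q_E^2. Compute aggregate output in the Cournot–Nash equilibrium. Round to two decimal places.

9.56

Arcadia's profit: π_A = (117 - 4Q)q_A - (40q_A + q_A²). Setting ∂π_A/∂q_A = 0: 77 - 10q_A - 4(q_E) = 0.
Ember's profit: π_E = (117 - 4Q)q_E - (57q_E + (3/2)q_E²). Setting ∂π_E/∂q_E = 0: 60 - 11q_E - 4(q_A) = 0.
Rearranging gives the reaction functions q_A = (77 - 4q_E)/10 and q_E = (60 - 4q_A)/11.
Substituting one into the other gives q_A = 607/94 and q_E = 146/47.
Total output Q = 607/94 + 146/47 = 899/94.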